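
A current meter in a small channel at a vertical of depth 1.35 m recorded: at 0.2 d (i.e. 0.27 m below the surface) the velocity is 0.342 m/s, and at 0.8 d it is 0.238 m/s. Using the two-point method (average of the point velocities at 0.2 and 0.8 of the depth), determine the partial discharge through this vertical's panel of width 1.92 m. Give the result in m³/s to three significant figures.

v̄ = (0.342 + 0.238) / 2 = 0.2900 m/s
q = v̄ × d × w = 0.2900 × 1.35 × 1.92 = 0.7517 m³/s

0.752 m³/s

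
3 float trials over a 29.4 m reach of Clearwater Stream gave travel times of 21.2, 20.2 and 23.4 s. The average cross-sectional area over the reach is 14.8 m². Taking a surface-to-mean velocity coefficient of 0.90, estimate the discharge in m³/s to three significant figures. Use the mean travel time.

t̄ = (21.2 + 20.2 + 23.4) / 3 = 21.6 s
v_surface = L / t̄ = 29.4 / 21.6 = 1.361 m/s
v_mean = 0.90 × 1.361 = 1.225 m/s
Q = A × v_mean = 14.8 × 1.225 = 18.13 m³/s

18.1 m³/s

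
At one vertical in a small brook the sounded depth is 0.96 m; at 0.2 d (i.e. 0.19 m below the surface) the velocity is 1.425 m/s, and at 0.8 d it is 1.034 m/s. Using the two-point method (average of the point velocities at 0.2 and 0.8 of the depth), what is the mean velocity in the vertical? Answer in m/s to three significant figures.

1.23 m/s

v̄ = (1.425 + 1.034) / 2 = 1.230 m/s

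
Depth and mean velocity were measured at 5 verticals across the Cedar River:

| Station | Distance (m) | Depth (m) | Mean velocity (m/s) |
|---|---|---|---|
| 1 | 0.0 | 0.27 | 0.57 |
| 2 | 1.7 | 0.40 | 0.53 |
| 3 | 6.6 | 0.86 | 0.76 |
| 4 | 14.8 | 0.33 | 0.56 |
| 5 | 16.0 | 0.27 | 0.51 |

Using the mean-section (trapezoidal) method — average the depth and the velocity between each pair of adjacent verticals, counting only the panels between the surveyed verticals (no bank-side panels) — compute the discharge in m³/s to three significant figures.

Panel 1-2: Δb = 1.7 m, d̄ = (0.27+0.40)/2 = 0.335, v̄ = (0.57+0.53)/2 = 0.55 → q = 1.7×0.335×0.55 = 0.3132 m³/s
Panel 2-3: Δb = 4.9 m, d̄ = (0.40+0.86)/2 = 0.63, v̄ = (0.53+0.76)/2 = 0.645 → q = 4.9×0.63×0.645 = 1.991 m³/s
Panel 3-4: Δb = 8.2 m, d̄ = (0.86+0.33)/2 = 0.595, v̄ = (0.76+0.56)/2 = 0.66 → q = 8.2×0.595×0.66 = 3.220 m³/s
Panel 4-5: Δb = 1.2 m, d̄ = (0.33+0.27)/2 = 0.3, v̄ = (0.56+0.51)/2 = 0.535 → q = 1.2×0.3×0.535 = 0.1926 m³/s
Q = Σ q = 5.717 m³/s

5.72 m³/s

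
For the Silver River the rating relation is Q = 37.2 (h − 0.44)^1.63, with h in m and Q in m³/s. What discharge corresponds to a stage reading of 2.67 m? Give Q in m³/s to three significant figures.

137 m³/s

Q = 37.2 × (2.67 − 0.44)^1.63 = 37.2 × 2.23^1.63 = 137.5 m³/s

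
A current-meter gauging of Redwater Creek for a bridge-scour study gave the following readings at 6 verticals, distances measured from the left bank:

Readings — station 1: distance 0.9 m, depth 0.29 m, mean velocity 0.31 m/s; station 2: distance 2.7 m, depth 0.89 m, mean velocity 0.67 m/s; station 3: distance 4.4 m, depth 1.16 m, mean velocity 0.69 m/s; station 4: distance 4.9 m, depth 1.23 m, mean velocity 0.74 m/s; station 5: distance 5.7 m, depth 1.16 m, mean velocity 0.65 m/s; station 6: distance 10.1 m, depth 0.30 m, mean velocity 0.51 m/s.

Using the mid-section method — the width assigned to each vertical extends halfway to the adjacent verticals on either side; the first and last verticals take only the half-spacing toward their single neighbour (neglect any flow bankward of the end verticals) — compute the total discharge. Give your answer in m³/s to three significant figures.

4.89 m³/s

w_1 = (2.7 − 0.9)/2 = 0.9 m; q_1 = 0.31 × 0.29 × 0.9 = 0.08091 m³/s
w_2 = (4.4 − 0.9)/2 = 1.75 m; q_2 = 0.67 × 0.89 × 1.75 = 1.044 m³/s
w_3 = (4.9 − 2.7)/2 = 1.1 m; q_3 = 0.69 × 1.16 × 1.1 = 0.8804 m³/s
w_4 = (5.7 − 4.4)/2 = 0.65 m; q_4 = 0.74 × 1.23 × 0.65 = 0.5916 m³/s
w_5 = (10.1 − 4.9)/2 = 2.6 m; q_5 = 0.65 × 1.16 × 2.6 = 1.960 m³/s
w_6 = (10.1 − 5.7)/2 = 2.2 m; q_6 = 0.51 × 0.30 × 2.2 = 0.3366 m³/s
Q = Σ qᵢ = 4.894 m³/s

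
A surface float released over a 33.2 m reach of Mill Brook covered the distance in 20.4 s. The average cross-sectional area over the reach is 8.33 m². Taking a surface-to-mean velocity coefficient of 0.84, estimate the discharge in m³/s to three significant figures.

11.4 m³/s

v_surface = L / t̄ = 33.2 / 20.4 = 1.627 m/s
v_mean = 0.84 × 1.627 = 1.367 m/s
Q = A × v_mean = 8.33 × 1.367 = 11.39 m³/s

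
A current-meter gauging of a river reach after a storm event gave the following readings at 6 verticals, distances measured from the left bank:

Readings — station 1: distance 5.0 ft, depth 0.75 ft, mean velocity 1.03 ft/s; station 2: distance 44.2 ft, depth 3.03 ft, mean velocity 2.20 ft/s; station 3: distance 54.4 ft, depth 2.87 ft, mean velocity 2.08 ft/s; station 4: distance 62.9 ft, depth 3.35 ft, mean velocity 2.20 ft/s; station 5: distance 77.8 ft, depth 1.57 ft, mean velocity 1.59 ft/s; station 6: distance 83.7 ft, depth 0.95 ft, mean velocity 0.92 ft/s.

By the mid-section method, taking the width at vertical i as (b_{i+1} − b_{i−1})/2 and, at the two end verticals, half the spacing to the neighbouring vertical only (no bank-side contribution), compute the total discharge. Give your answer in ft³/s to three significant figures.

w_1 = (44.2 − 5.0)/2 = 19.6 ft; q_1 = 1.03 × 0.75 × 19.6 = 15.14 ft³/s
w_2 = (54.4 − 5.0)/2 = 24.7 ft; q_2 = 2.20 × 3.03 × 24.7 = 164.7 ft³/s
w_3 = (62.9 − 44.2)/2 = 9.35 ft; q_3 = 2.08 × 2.87 × 9.35 = 55.82 ft³/s
w_4 = (77.8 − 54.4)/2 = 11.7 ft; q_4 = 2.20 × 3.35 × 11.7 = 86.23 ft³/s
w_5 = (83.7 − 62.9)/2 = 10.4 ft; q_5 = 1.59 × 1.57 × 10.4 = 25.96 ft³/s
w_6 = (83.7 − 77.8)/2 = 2.95 ft; q_6 = 0.92 × 0.95 × 2.95 = 2.578 ft³/s
Q = Σ qᵢ = 350.4 ft³/s

350 ft³/s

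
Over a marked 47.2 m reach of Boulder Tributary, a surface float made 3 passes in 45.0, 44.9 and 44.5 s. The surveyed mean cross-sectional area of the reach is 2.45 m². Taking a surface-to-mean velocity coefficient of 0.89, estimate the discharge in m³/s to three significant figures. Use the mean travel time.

2.30 m³/s

t̄ = (45.0 + 44.9 + 44.5) / 3 = 44.8 s
v_surface = L / t̄ = 47.2 / 44.8 = 1.054 m/s
v_mean = 0.89 × 1.054 = 0.9377 m/s
Q = A × v_mean = 2.45 × 0.9377 = 2.297 m³/s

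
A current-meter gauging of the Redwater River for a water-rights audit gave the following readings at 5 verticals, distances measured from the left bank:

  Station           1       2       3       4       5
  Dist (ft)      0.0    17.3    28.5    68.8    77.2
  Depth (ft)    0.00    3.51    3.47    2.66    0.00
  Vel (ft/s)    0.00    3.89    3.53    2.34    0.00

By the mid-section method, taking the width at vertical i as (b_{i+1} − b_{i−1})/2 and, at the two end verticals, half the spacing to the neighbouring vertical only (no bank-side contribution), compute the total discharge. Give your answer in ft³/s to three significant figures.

w_2 = (28.5 − 0.0)/2 = 14.25 ft; q_2 = 3.89 × 3.51 × 14.25 = 194.6 ft³/s
w_3 = (68.8 − 17.3)/2 = 25.75 ft; q_3 = 3.53 × 3.47 × 25.75 = 315.4 ft³/s
w_4 = (77.2 − 28.5)/2 = 24.35 ft; q_4 = 2.34 × 2.66 × 24.35 = 151.6 ft³/s
Stations 1, 5 contribute zero (depth or velocity is 0).
Q = Σ qᵢ = 661.5 ft³/s

662 ft³/s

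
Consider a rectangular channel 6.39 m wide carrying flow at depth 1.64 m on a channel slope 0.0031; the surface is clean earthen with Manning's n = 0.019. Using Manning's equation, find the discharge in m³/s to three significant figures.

A = b·y = 6.39 × 1.64 = 10.48 m²
P = b + 2y = 6.39 + 2×1.64 = 9.670 m
R = A/P = 10.48/9.670 = 1.084 m
Q = (1/n)·A·R^(2/3)·S^(1/2) = (1/0.019) × 10.48 × 1.084^(2/3) × 0.0031^(1/2) = 32.40 m³/s

32.4 m³/s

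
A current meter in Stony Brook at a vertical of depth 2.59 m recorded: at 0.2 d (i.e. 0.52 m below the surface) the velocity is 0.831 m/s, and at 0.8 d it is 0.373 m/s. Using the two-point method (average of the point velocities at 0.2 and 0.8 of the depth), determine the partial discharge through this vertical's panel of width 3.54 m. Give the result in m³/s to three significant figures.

5.52 m³/s

v̄ = (0.831 + 0.373) / 2 = 0.6020 m/s
q = v̄ × d × w = 0.6020 × 2.59 × 3.54 = 5.519 m³/s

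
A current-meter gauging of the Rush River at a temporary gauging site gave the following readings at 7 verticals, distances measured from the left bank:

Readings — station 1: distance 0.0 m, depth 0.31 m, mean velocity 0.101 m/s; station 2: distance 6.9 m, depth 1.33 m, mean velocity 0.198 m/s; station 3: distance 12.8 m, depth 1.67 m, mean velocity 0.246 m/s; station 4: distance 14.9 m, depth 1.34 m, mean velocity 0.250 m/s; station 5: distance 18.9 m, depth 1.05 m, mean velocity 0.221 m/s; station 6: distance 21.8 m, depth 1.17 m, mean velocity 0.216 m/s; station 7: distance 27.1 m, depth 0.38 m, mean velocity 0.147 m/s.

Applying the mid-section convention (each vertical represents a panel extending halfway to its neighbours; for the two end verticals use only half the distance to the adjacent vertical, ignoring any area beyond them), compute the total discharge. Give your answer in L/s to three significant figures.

w_1 = (6.9 − 0.0)/2 = 3.45 m; q_1 = 0.101 × 0.31 × 3.45 = 0.1080 m³/s
w_2 = (12.8 − 0.0)/2 = 6.4 m; q_2 = 0.198 × 1.33 × 6.4 = 1.685 m³/s
w_3 = (14.9 − 6.9)/2 = 4 m; q_3 = 0.246 × 1.67 × 4 = 1.643 m³/s
w_4 = (18.9 − 12.8)/2 = 3.05 m; q_4 = 0.250 × 1.34 × 3.05 = 1.022 m³/s
w_5 = (21.8 − 14.9)/2 = 3.45 m; q_5 = 0.221 × 1.05 × 3.45 = 0.8006 m³/s
w_6 = (27.1 − 18.9)/2 = 4.1 m; q_6 = 0.216 × 1.17 × 4.1 = 1.036 m³/s
w_7 = (27.1 − 21.8)/2 = 2.65 m; q_7 = 0.147 × 0.38 × 2.65 = 0.1480 m³/s
Q = Σ qᵢ = 6.443 m³/s
= 6.443 × 1000 = 6443 L/s

6440 L/s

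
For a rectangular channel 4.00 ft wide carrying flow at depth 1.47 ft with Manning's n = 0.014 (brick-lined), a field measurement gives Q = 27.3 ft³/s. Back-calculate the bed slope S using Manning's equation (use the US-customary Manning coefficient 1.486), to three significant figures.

A = b·y = 4.00 × 1.47 = 5.880 ft²
P = b + 2y = 4.00 + 2×1.47 = 6.940 ft
R = A/P = 5.880/6.940 = 0.8473 ft
S = (Q·n / (1.486·A·R^(2/3)))² = (27.3×0.014 / (1.486×5.880×0.8954))² = 0.002387

0.00239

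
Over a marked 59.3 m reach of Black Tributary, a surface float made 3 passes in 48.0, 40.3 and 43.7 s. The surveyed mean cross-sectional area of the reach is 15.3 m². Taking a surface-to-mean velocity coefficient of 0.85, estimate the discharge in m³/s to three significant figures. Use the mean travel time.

t̄ = (48.0 + 40.3 + 43.7) / 3 = 44 s
v_surface = L / t̄ = 59.3 / 44 = 1.348 m/s
v_mean = 0.85 × 1.348 = 1.146 m/s
Q = A × v_mean = 15.3 × 1.146 = 17.53 m³/s

17.5 m³/s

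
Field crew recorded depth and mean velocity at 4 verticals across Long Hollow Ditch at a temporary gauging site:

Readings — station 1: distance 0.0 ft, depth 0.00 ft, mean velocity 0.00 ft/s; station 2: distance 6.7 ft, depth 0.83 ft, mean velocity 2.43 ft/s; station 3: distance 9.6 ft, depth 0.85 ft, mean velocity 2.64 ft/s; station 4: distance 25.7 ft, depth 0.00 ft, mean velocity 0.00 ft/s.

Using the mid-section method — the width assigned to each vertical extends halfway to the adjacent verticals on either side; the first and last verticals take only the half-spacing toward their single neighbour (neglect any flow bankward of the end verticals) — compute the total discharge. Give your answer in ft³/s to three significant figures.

31.0 ft³/s

w_2 = (9.6 − 0.0)/2 = 4.8 ft; q_2 = 2.43 × 0.83 × 4.8 = 9.681 ft³/s
w_3 = (25.7 − 6.7)/2 = 9.5 ft; q_3 = 2.64 × 0.85 × 9.5 = 21.32 ft³/s
Stations 1, 4 contribute zero (depth or velocity is 0).
Q = Σ qᵢ = 31.00 ft³/s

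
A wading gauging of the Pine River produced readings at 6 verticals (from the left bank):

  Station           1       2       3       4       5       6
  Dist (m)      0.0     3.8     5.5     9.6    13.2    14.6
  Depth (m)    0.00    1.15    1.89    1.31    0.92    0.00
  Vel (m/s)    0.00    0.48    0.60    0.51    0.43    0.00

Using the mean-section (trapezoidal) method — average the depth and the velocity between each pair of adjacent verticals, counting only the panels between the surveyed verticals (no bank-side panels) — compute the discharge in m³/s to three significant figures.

7.59 m³/s

Panel 1-2: Δb = 3.8 m, d̄ = (0.00+1.15)/2 = 0.575, v̄ = (0.00+0.48)/2 = 0.24 → q = 3.8×0.575×0.24 = 0.5244 m³/s
Panel 2-3: Δb = 1.7 m, d̄ = (1.15+1.89)/2 = 1.52, v̄ = (0.48+0.60)/2 = 0.54 → q = 1.7×1.52×0.54 = 1.395 m³/s
Panel 3-4: Δb = 4.1 m, d̄ = (1.89+1.31)/2 = 1.6, v̄ = (0.60+0.51)/2 = 0.555 → q = 4.1×1.6×0.555 = 3.641 m³/s
Panel 4-5: Δb = 3.6 m, d̄ = (1.31+0.92)/2 = 1.115, v̄ = (0.51+0.43)/2 = 0.47 → q = 3.6×1.115×0.47 = 1.887 m³/s
Panel 5-6: Δb = 1.4 m, d̄ = (0.92+0.00)/2 = 0.46, v̄ = (0.43+0.00)/2 = 0.215 → q = 1.4×0.46×0.215 = 0.1385 m³/s
Q = Σ q = 7.586 m³/s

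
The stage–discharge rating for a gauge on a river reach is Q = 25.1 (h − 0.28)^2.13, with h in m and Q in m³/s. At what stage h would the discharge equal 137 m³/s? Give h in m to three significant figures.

2.50 m

h − h₀ = (Q/C)^(1/b) = (137/25.1)^(1/2.13) = 2.218 m
h = 0.28 + 2.218 = 2.498 m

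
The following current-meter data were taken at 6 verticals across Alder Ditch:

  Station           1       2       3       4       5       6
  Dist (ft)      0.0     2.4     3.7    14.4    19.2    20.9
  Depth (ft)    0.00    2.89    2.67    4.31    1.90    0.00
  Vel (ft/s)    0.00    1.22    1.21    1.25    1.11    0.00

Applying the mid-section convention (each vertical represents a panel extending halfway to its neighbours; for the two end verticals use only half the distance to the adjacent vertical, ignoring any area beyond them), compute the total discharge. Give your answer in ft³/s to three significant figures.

w_2 = (3.7 − 0.0)/2 = 1.85 ft; q_2 = 1.22 × 2.89 × 1.85 = 6.523 ft³/s
w_3 = (14.4 − 2.4)/2 = 6 ft; q_3 = 1.21 × 2.67 × 6 = 19.38 ft³/s
w_4 = (19.2 − 3.7)/2 = 7.75 ft; q_4 = 1.25 × 4.31 × 7.75 = 41.75 ft³/s
w_5 = (20.9 − 14.4)/2 = 3.25 ft; q_5 = 1.11 × 1.90 × 3.25 = 6.854 ft³/s
Stations 1, 6 contribute zero (depth or velocity is 0).
Q = Σ qᵢ = 74.51 ft³/s

74.5 ft³/s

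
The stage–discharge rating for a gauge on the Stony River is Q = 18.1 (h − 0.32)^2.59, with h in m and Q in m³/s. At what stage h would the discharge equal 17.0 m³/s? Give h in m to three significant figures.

h − h₀ = (Q/C)^(1/b) = (17.0/18.1)^(1/2.59) = 0.9761 m
h = 0.32 + 0.9761 = 1.296 m

1.30 m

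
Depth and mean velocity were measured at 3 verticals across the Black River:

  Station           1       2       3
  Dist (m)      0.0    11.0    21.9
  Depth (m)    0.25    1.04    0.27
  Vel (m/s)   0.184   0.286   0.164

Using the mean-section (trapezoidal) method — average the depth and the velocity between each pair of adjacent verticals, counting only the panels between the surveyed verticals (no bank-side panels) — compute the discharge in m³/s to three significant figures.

Panel 1-2: Δb = 11 m, d̄ = (0.25+1.04)/2 = 0.645, v̄ = (0.184+0.286)/2 = 0.235 → q = 11×0.645×0.235 = 1.667 m³/s
Panel 2-3: Δb = 10.9 m, d̄ = (1.04+0.27)/2 = 0.655, v̄ = (0.286+0.164)/2 = 0.225 → q = 10.9×0.655×0.225 = 1.606 m³/s
Q = Σ q = 3.274 m³/s

3.27 m³/s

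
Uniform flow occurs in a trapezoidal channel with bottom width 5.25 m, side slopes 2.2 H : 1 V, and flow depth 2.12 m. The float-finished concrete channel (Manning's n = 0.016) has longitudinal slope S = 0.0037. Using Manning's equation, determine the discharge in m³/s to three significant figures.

A = (b + z·y)·y = (5.25 + 2.2×2.12)×2.12 = 21.02 m²
P = b + 2y√(1+z²) = 5.25 + 2×2.12×√(1+2.2²) = 15.50 m
R = A/P = 21.02/15.50 = 1.356 m
Q = (1/n)·A·R^(2/3)·S^(1/2) = (1/0.016) × 21.02 × 1.356^(2/3) × 0.0037^(1/2) = 97.90 m³/s

97.9 m³/s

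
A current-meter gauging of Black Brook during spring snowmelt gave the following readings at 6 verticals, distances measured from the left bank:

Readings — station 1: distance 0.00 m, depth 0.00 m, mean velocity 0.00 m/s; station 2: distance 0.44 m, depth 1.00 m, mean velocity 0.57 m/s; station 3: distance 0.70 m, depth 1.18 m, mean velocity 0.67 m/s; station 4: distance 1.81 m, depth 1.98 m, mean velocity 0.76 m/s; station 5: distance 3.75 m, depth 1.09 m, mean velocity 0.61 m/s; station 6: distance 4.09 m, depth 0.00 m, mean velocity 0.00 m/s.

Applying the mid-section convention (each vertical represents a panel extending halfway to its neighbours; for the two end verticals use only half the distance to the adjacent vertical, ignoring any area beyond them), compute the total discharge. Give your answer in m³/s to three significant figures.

3.79 m³/s

w_2 = (0.70 − 0.00)/2 = 0.35 m; q_2 = 0.57 × 1.00 × 0.35 = 0.1995 m³/s
w_3 = (1.81 − 0.44)/2 = 0.685 m; q_3 = 0.67 × 1.18 × 0.685 = 0.5416 m³/s
w_4 = (3.75 − 0.70)/2 = 1.525 m; q_4 = 0.76 × 1.98 × 1.525 = 2.295 m³/s
w_5 = (4.09 − 1.81)/2 = 1.14 m; q_5 = 0.61 × 1.09 × 1.14 = 0.7580 m³/s
Stations 1, 6 contribute zero (depth or velocity is 0).
Q = Σ qᵢ = 3.794 m³/s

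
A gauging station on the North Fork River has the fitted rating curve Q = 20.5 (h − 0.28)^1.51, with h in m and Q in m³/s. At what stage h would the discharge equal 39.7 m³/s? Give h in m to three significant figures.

h − h₀ = (Q/C)^(1/b) = (39.7/20.5)^(1/1.51) = 1.549 m
h = 0.28 + 1.549 = 1.829 m

1.83 m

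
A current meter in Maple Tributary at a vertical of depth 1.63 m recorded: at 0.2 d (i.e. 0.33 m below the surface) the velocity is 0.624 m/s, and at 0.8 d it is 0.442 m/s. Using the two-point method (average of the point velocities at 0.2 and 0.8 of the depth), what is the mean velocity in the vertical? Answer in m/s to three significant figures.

v̄ = (0.624 + 0.442) / 2 = 0.5330 m/s

0.533 m/s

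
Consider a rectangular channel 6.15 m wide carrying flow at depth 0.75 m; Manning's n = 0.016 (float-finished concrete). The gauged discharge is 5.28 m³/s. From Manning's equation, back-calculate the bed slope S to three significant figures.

0.000659

A = b·y = 6.15 × 0.75 = 4.613 m²
P = b + 2y = 6.15 + 2×0.75 = 7.650 m
R = A/P = 4.613/7.650 = 0.6029 m
S = (Q·n / (1·A·R^(2/3)))² = (5.28×0.016 / (1×4.613×0.7137))² = 0.0006586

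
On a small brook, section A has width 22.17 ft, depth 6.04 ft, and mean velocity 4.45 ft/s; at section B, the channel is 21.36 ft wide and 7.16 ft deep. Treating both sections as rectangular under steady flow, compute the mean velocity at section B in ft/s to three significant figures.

3.90 ft/s

Q = A₁V₁ = (22.17×6.04) × 4.45 = 595.9 ft³/s
A₂ = 21.36 × 7.16 = 152.9 ft²
V₂ = Q/A₂ = 595.9/152.9 = 3.896 ft/s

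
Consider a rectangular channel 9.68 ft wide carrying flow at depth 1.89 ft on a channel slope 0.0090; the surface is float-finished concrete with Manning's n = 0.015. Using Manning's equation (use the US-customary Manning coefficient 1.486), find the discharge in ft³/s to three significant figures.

211 ft³/s

A = b·y = 9.68 × 1.89 = 18.30 ft²
P = b + 2y = 9.68 + 2×1.89 = 13.46 ft
R = A/P = 18.30/13.46 = 1.359 ft
Q = (1.486/n)·A·R^(2/3)·S^(1/2) = (1.486/0.015) × 18.30 × 1.359^(2/3) × 0.0090^(1/2) = 211.0 ft³/s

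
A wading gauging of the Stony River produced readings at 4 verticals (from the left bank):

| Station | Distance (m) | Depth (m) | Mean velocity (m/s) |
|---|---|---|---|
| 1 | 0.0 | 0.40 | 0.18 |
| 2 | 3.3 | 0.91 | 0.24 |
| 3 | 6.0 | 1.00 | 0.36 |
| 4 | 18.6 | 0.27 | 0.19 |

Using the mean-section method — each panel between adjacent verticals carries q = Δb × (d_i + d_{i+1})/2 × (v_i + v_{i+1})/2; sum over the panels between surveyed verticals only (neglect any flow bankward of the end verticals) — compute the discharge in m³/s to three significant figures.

3.43 m³/s

Panel 1-2: Δb = 3.3 m, d̄ = (0.40+0.91)/2 = 0.655, v̄ = (0.18+0.24)/2 = 0.21 → q = 3.3×0.655×0.21 = 0.4539 m³/s
Panel 2-3: Δb = 2.7 m, d̄ = (0.91+1.00)/2 = 0.955, v̄ = (0.24+0.36)/2 = 0.3 → q = 2.7×0.955×0.3 = 0.7736 m³/s
Panel 3-4: Δb = 12.6 m, d̄ = (1.00+0.27)/2 = 0.635, v̄ = (0.36+0.19)/2 = 0.275 → q = 12.6×0.635×0.275 = 2.200 m³/s
Q = Σ q = 3.428 m³/s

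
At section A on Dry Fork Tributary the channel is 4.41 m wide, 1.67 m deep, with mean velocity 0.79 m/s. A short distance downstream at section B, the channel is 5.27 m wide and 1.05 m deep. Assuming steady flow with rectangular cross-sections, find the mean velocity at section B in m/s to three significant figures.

Q = A₁V₁ = (4.41×1.67) × 0.79 = 5.818 m³/s
A₂ = 5.27 × 1.05 = 5.534 m²
V₂ = Q/A₂ = 5.818/5.534 = 1.051 m/s

1.05 m/s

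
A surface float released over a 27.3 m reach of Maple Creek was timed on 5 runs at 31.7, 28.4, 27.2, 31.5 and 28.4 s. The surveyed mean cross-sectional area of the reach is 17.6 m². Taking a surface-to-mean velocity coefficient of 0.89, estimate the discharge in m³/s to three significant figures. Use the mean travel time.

14.5 m³/s

t̄ = (31.7 + 28.4 + 27.2 + 31.5 + 28.4) / 5 = 29.44 s
v_surface = L / t̄ = 27.3 / 29.44 = 0.9273 m/s
v_mean = 0.89 × 0.9273 = 0.8253 m/s
Q = A × v_mean = 17.6 × 0.8253 = 14.53 m³/s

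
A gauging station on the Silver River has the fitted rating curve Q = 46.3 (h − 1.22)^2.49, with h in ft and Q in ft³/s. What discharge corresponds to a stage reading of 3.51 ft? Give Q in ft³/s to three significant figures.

364 ft³/s

Q = 46.3 × (3.51 − 1.22)^2.49 = 46.3 × 2.29^2.49 = 364.4 ft³/s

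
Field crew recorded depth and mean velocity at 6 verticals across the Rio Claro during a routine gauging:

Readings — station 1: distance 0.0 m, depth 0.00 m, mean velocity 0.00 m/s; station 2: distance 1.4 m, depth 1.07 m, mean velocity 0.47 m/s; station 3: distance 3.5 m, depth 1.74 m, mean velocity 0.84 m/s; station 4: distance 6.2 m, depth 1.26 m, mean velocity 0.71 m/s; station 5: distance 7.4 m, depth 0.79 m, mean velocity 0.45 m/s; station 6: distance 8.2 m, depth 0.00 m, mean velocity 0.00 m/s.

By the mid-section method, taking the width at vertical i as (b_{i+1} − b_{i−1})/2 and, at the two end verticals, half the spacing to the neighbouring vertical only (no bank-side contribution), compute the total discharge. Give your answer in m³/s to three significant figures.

6.49 m³/s

w_2 = (3.5 − 0.0)/2 = 1.75 m; q_2 = 0.47 × 1.07 × 1.75 = 0.8801 m³/s
w_3 = (6.2 − 1.4)/2 = 2.4 m; q_3 = 0.84 × 1.74 × 2.4 = 3.508 m³/s
w_4 = (7.4 − 3.5)/2 = 1.95 m; q_4 = 0.71 × 1.26 × 1.95 = 1.744 m³/s
w_5 = (8.2 − 6.2)/2 = 1 m; q_5 = 0.45 × 0.79 × 1 = 0.3555 m³/s
Stations 1, 6 contribute zero (depth or velocity is 0).
Q = Σ qᵢ = 6.488 m³/s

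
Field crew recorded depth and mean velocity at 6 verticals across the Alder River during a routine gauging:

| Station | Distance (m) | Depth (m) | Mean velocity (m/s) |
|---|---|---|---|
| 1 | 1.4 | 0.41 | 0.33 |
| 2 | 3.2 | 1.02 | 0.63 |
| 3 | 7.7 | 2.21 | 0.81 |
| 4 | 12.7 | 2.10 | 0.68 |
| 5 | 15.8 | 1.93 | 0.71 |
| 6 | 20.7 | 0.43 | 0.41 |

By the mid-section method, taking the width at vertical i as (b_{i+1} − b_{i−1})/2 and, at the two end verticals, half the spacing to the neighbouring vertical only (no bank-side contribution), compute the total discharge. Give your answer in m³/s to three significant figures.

w_1 = (3.2 − 1.4)/2 = 0.9 m; q_1 = 0.33 × 0.41 × 0.9 = 0.1218 m³/s
w_2 = (7.7 − 1.4)/2 = 3.15 m; q_2 = 0.63 × 1.02 × 3.15 = 2.024 m³/s
w_3 = (12.7 − 3.2)/2 = 4.75 m; q_3 = 0.81 × 2.21 × 4.75 = 8.503 m³/s
w_4 = (15.8 − 7.7)/2 = 4.05 m; q_4 = 0.68 × 2.10 × 4.05 = 5.783 m³/s
w_5 = (20.7 − 12.7)/2 = 4 m; q_5 = 0.71 × 1.93 × 4 = 5.481 m³/s
w_6 = (20.7 − 15.8)/2 = 2.45 m; q_6 = 0.41 × 0.43 × 2.45 = 0.4319 m³/s
Q = Σ qᵢ = 22.35 m³/s

22.3 m³/s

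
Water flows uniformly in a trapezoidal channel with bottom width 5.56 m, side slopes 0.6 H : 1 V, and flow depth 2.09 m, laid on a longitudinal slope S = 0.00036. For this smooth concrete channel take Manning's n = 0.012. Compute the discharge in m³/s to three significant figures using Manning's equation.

A = (b + z·y)·y = (5.56 + 0.6×2.09)×2.09 = 14.24 m²
P = b + 2y√(1+z²) = 5.56 + 2×2.09×√(1+0.6²) = 10.43 m
R = A/P = 14.24/10.43 = 1.365 m
Q = (1/n)·A·R^(2/3)·S^(1/2) = (1/0.012) × 14.24 × 1.365^(2/3) × 0.00036^(1/2) = 27.71 m³/s

27.7 m³/s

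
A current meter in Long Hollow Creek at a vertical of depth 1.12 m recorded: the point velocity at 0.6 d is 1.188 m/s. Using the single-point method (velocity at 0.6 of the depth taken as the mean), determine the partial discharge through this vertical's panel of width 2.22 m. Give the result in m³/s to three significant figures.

2.95 m³/s

v̄ = v₀.₆ = 1.188 m/s
q = v̄ × d × w = 1.188 × 1.12 × 2.22 = 2.954 m³/s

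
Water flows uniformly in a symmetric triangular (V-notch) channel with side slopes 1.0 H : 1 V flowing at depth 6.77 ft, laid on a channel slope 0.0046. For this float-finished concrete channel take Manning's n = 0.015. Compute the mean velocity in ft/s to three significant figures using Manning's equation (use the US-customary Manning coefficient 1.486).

12.0 ft/s

A = z·y² = 1.0×6.77² = 45.83 ft²
P = 2y√(1+z²) = 2×6.77×√(1+1.0²) = 19.15 ft
R = A/P = 45.83/19.15 = 2.394 ft
Q = (1.486/n)·A·R^(2/3)·S^(1/2) = (1.486/0.015) × 45.83 × 2.394^(2/3) × 0.0046^(1/2) = 551.0 ft³/s
V = Q/A = 551.0/45.83 = 12.02 ft/s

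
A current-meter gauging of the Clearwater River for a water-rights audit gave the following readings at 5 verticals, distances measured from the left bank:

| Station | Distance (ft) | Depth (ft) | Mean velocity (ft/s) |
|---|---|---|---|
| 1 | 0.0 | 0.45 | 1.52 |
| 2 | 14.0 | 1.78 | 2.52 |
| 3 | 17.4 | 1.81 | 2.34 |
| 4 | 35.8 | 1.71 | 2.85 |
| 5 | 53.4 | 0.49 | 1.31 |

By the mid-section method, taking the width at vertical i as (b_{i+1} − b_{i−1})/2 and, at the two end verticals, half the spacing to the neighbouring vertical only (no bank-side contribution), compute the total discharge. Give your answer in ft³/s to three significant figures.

183 ft³/s

w_1 = (14.0 − 0.0)/2 = 7 ft; q_1 = 1.52 × 0.45 × 7 = 4.788 ft³/s
w_2 = (17.4 − 0.0)/2 = 8.7 ft; q_2 = 2.52 × 1.78 × 8.7 = 39.02 ft³/s
w_3 = (35.8 − 14.0)/2 = 10.9 ft; q_3 = 2.34 × 1.81 × 10.9 = 46.17 ft³/s
w_4 = (53.4 − 17.4)/2 = 18 ft; q_4 = 2.85 × 1.71 × 18 = 87.72 ft³/s
w_5 = (53.4 − 35.8)/2 = 8.8 ft; q_5 = 1.31 × 0.49 × 8.8 = 5.649 ft³/s
Q = Σ qᵢ = 183.4 ft³/s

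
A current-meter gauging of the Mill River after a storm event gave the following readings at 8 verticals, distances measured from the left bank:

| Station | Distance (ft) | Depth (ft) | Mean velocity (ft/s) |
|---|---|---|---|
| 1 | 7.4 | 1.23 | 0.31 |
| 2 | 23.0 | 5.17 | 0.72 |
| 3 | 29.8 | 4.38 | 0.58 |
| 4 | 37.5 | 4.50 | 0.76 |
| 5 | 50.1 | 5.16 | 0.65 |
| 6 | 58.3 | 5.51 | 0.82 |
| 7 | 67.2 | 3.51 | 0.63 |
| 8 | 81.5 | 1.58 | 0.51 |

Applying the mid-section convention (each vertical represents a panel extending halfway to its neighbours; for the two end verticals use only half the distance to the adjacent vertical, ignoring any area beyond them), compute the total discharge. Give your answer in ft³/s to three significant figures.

w_1 = (23.0 − 7.4)/2 = 7.8 ft; q_1 = 0.31 × 1.23 × 7.8 = 2.974 ft³/s
w_2 = (29.8 − 7.4)/2 = 11.2 ft; q_2 = 0.72 × 5.17 × 11.2 = 41.69 ft³/s
w_3 = (37.5 − 23.0)/2 = 7.25 ft; q_3 = 0.58 × 4.38 × 7.25 = 18.42 ft³/s
w_4 = (50.1 − 29.8)/2 = 10.15 ft; q_4 = 0.76 × 4.50 × 10.15 = 34.71 ft³/s
w_5 = (58.3 − 37.5)/2 = 10.4 ft; q_5 = 0.65 × 5.16 × 10.4 = 34.88 ft³/s
w_6 = (67.2 − 50.1)/2 = 8.55 ft; q_6 = 0.82 × 5.51 × 8.55 = 38.63 ft³/s
w_7 = (81.5 − 58.3)/2 = 11.6 ft; q_7 = 0.63 × 3.51 × 11.6 = 25.65 ft³/s
w_8 = (81.5 − 67.2)/2 = 7.15 ft; q_8 = 0.51 × 1.58 × 7.15 = 5.761 ft³/s
Q = Σ qᵢ = 202.7 ft³/s

203 ft³/s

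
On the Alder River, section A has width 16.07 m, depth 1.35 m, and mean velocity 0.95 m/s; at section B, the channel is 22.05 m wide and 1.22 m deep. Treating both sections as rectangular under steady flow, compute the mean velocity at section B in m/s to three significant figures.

Q = A₁V₁ = (16.07×1.35) × 0.95 = 20.61 m³/s
A₂ = 22.05 × 1.22 = 26.90 m²
V₂ = Q/A₂ = 20.61/26.90 = 0.7661 m/s

0.766 m/s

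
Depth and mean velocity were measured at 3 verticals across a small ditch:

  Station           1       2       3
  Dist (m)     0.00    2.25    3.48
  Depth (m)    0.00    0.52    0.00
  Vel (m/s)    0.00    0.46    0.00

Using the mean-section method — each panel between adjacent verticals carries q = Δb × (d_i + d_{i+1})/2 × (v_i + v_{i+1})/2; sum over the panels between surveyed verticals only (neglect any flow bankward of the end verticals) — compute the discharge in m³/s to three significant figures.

Panel 1-2: Δb = 2.25 m, d̄ = (0.00+0.52)/2 = 0.26, v̄ = (0.00+0.46)/2 = 0.23 → q = 2.25×0.26×0.23 = 0.1346 m³/s
Panel 2-3: Δb = 1.23 m, d̄ = (0.52+0.00)/2 = 0.26, v̄ = (0.46+0.00)/2 = 0.23 → q = 1.23×0.26×0.23 = 0.07355 m³/s
Q = Σ q = 0.2081 m³/s

0.208 m³/s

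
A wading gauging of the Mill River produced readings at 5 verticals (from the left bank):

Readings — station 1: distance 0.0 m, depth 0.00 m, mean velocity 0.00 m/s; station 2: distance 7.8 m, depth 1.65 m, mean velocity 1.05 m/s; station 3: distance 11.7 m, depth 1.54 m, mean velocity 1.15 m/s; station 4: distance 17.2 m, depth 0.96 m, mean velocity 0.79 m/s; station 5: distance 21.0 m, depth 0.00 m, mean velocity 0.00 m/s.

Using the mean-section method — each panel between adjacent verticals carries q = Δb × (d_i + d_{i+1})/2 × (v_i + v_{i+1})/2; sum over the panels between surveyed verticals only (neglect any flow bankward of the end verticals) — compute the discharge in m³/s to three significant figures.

17.6 m³/s

Panel 1-2: Δb = 7.8 m, d̄ = (0.00+1.65)/2 = 0.825, v̄ = (0.00+1.05)/2 = 0.525 → q = 7.8×0.825×0.525 = 3.378 m³/s
Panel 2-3: Δb = 3.9 m, d̄ = (1.65+1.54)/2 = 1.595, v̄ = (1.05+1.15)/2 = 1.1 → q = 3.9×1.595×1.1 = 6.843 m³/s
Panel 3-4: Δb = 5.5 m, d̄ = (1.54+0.96)/2 = 1.25, v̄ = (1.15+0.79)/2 = 0.97 → q = 5.5×1.25×0.97 = 6.669 m³/s
Panel 4-5: Δb = 3.8 m, d̄ = (0.96+0.00)/2 = 0.48, v̄ = (0.79+0.00)/2 = 0.395 → q = 3.8×0.48×0.395 = 0.7205 m³/s
Q = Σ q = 17.61 m³/s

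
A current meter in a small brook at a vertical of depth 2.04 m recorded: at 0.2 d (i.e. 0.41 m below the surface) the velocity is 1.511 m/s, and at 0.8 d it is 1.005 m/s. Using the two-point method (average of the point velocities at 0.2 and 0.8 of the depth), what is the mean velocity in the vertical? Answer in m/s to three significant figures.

v̄ = (1.511 + 1.005) / 2 = 1.258 m/s

1.26 m/s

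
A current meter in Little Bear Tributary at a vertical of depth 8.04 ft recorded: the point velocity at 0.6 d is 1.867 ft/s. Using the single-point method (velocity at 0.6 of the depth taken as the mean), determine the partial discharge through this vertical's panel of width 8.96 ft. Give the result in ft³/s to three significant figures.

v̄ = v₀.₆ = 1.867 ft/s
q = v̄ × d × w = 1.867 × 8.04 × 8.96 = 134.5 ft³/s

134 ft³/s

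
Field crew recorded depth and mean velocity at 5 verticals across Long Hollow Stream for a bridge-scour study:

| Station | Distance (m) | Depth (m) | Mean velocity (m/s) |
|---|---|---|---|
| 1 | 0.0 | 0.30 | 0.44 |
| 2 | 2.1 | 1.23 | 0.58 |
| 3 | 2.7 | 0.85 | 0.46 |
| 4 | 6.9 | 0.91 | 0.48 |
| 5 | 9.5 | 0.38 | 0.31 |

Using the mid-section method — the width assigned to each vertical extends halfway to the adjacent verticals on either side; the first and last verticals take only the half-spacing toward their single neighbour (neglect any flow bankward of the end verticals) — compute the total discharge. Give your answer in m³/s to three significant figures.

3.68 m³/s

w_1 = (2.1 − 0.0)/2 = 1.05 m; q_1 = 0.44 × 0.30 × 1.05 = 0.1386 m³/s
w_2 = (2.7 − 0.0)/2 = 1.35 m; q_2 = 0.58 × 1.23 × 1.35 = 0.9631 m³/s
w_3 = (6.9 − 2.1)/2 = 2.4 m; q_3 = 0.46 × 0.85 × 2.4 = 0.9384 m³/s
w_4 = (9.5 − 2.7)/2 = 3.4 m; q_4 = 0.48 × 0.91 × 3.4 = 1.485 m³/s
w_5 = (9.5 − 6.9)/2 = 1.3 m; q_5 = 0.31 × 0.38 × 1.3 = 0.1531 m³/s
Q = Σ qᵢ = 3.678 m³/s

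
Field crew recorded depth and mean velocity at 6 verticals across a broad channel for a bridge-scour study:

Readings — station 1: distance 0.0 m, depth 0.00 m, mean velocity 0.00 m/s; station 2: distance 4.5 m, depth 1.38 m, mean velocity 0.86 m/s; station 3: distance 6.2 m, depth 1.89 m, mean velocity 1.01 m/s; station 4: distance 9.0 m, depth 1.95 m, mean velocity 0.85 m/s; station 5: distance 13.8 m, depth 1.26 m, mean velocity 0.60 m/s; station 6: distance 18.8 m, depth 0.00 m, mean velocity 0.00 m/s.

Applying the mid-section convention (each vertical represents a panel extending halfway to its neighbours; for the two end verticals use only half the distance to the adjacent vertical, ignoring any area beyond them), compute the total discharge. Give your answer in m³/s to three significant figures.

18.0 m³/s

w_2 = (6.2 − 0.0)/2 = 3.1 m; q_2 = 0.86 × 1.38 × 3.1 = 3.679 m³/s
w_3 = (9.0 − 4.5)/2 = 2.25 m; q_3 = 1.01 × 1.89 × 2.25 = 4.295 m³/s
w_4 = (13.8 − 6.2)/2 = 3.8 m; q_4 = 0.85 × 1.95 × 3.8 = 6.299 m³/s
w_5 = (18.8 − 9.0)/2 = 4.9 m; q_5 = 0.60 × 1.26 × 4.9 = 3.704 m³/s
Stations 1, 6 contribute zero (depth or velocity is 0).
Q = Σ qᵢ = 17.98 m³/s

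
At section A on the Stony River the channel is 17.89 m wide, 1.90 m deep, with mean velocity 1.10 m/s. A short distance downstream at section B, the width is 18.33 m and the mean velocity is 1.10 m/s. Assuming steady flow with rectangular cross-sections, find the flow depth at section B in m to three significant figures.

Q = A₁V₁ = (17.89×1.90) × 1.10 = 37.39 m³/s
d₂ = Q/(b₂ V₂) = 37.39/(18.33×1.10) = 1.854 m

1.85 m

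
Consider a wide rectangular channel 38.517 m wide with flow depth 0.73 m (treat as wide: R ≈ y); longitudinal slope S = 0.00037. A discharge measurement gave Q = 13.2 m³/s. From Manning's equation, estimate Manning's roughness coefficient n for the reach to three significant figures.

A = b·y = 38.517 × 0.73 = 28.12 m²
Wide channel: R ≈ y = 0.73 m
n = (1/Q)·A·R^(2/3)·S^(1/2) = (1/13.2) × 28.12 × 0.8107 × 0.01924 = 0.03322

0.0332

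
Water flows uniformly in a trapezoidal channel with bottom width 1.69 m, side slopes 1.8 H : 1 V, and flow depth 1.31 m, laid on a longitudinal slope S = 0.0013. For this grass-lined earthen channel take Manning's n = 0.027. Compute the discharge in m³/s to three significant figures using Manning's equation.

A = (b + z·y)·y = (1.69 + 1.8×1.31)×1.31 = 5.303 m²
P = b + 2y√(1+z²) = 1.69 + 2×1.31×√(1+1.8²) = 7.085 m
R = A/P = 5.303/7.085 = 0.7485 m
Q = (1/n)·A·R^(2/3)·S^(1/2) = (1/0.027) × 5.303 × 0.7485^(2/3) × 0.0013^(1/2) = 5.838 m³/s

5.84 m³/s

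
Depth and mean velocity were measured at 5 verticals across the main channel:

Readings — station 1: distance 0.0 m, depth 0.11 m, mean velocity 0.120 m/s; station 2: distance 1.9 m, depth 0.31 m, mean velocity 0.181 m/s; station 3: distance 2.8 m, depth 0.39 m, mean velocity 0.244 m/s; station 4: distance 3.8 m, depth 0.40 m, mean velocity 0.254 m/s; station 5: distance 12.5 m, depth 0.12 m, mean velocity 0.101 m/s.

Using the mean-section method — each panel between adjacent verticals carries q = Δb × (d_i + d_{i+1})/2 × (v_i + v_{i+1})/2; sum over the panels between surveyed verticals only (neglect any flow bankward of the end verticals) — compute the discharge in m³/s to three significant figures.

0.627 m³/s

Panel 1-2: Δb = 1.9 m, d̄ = (0.11+0.31)/2 = 0.21, v̄ = (0.120+0.181)/2 = 0.1505 → q = 1.9×0.21×0.1505 = 0.06005 m³/s
Panel 2-3: Δb = 0.9 m, d̄ = (0.31+0.39)/2 = 0.35, v̄ = (0.181+0.244)/2 = 0.2125 → q = 0.9×0.35×0.2125 = 0.06694 m³/s
Panel 3-4: Δb = 1 m, d̄ = (0.39+0.40)/2 = 0.395, v̄ = (0.244+0.254)/2 = 0.249 → q = 1×0.395×0.249 = 0.09836 m³/s
Panel 4-5: Δb = 8.7 m, d̄ = (0.40+0.12)/2 = 0.26, v̄ = (0.254+0.101)/2 = 0.1775 → q = 8.7×0.26×0.1775 = 0.4015 m³/s
Q = Σ q = 0.6268 m³/s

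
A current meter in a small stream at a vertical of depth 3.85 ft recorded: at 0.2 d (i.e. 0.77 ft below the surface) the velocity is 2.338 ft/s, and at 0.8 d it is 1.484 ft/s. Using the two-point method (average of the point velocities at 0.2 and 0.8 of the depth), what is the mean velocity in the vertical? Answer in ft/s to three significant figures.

v̄ = (2.338 + 1.484) / 2 = 1.911 ft/s

1.91 ft/s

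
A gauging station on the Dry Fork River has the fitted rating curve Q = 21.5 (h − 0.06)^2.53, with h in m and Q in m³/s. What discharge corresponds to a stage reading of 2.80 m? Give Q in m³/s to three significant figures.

Q = 21.5 × (2.80 − 0.06)^2.53 = 21.5 × 2.74^2.53 = 275.4 m³/s

275 m³/s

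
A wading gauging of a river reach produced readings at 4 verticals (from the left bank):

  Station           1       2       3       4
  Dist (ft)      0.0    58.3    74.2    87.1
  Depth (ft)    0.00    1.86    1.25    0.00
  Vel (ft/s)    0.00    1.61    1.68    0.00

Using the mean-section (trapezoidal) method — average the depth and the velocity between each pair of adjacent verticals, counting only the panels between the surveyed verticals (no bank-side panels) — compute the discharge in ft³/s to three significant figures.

91.1 ft³/s

Panel 1-2: Δb = 58.3 ft, d̄ = (0.00+1.86)/2 = 0.93, v̄ = (0.00+1.61)/2 = 0.805 → q = 58.3×0.93×0.805 = 43.65 ft³/s
Panel 2-3: Δb = 15.9 ft, d̄ = (1.86+1.25)/2 = 1.555, v̄ = (1.61+1.68)/2 = 1.645 → q = 15.9×1.555×1.645 = 40.67 ft³/s
Panel 3-4: Δb = 12.9 ft, d̄ = (1.25+0.00)/2 = 0.625, v̄ = (1.68+0.00)/2 = 0.84 → q = 12.9×0.625×0.84 = 6.773 ft³/s
Q = Σ q = 91.09 ft³/s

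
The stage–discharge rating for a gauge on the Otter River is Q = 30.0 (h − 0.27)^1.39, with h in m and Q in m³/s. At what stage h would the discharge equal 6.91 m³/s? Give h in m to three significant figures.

0.618 m

h − h₀ = (Q/C)^(1/b) = (6.91/30.0)^(1/1.39) = 0.3477 m
h = 0.27 + 0.3477 = 0.6177 m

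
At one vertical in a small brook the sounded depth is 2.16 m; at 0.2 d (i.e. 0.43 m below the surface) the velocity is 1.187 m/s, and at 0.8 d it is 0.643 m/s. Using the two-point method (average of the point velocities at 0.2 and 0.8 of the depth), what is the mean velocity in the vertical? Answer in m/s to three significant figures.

v̄ = (1.187 + 0.643) / 2 = 0.9150 m/s

0.915 m/s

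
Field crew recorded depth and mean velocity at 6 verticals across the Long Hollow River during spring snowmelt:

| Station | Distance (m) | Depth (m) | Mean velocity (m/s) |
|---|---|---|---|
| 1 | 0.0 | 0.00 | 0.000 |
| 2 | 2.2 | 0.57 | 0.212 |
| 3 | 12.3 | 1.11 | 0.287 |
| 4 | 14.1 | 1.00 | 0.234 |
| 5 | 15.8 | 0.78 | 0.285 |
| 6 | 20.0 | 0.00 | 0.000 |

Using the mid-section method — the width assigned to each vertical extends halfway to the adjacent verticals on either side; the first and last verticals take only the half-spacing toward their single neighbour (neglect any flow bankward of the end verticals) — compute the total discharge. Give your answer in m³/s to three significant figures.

w_2 = (12.3 − 0.0)/2 = 6.15 m; q_2 = 0.212 × 0.57 × 6.15 = 0.7432 m³/s
w_3 = (14.1 − 2.2)/2 = 5.95 m; q_3 = 0.287 × 1.11 × 5.95 = 1.895 m³/s
w_4 = (15.8 − 12.3)/2 = 1.75 m; q_4 = 0.234 × 1.00 × 1.75 = 0.4095 m³/s
w_5 = (20.0 − 14.1)/2 = 2.95 m; q_5 = 0.285 × 0.78 × 2.95 = 0.6558 m³/s
Stations 1, 6 contribute zero (depth or velocity is 0).
Q = Σ qᵢ = 3.704 m³/s

3.70 m³/s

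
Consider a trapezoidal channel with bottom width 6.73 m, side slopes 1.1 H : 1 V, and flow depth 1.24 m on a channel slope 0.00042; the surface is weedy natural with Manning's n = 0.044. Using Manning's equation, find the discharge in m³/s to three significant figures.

4.56 m³/s

A = (b + z·y)·y = (6.73 + 1.1×1.24)×1.24 = 10.04 m²
P = b + 2y√(1+z²) = 6.73 + 2×1.24×√(1+1.1²) = 10.42 m
R = A/P = 10.04/10.42 = 0.9635 m
Q = (1/n)·A·R^(2/3)·S^(1/2) = (1/0.044) × 10.04 × 0.9635^(2/3) × 0.00042^(1/2) = 4.560 m³/s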